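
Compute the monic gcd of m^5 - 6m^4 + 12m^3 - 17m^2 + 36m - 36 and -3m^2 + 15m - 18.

Repeated division with remainder:
  m^5 - 6m^4 + 12m^3 - 17m^2 + 36m - 36 = (-(1/3)m^3 + (1/3)m^2 - (1/3)m + 2)(-3m^2 + 15m - 18) + (0)
Last nonzero remainder: -3m^2 + 15m - 18. Dividing through by -3 gives the monic gcd m^2 - 5m + 6.

m^2 - 5m + 6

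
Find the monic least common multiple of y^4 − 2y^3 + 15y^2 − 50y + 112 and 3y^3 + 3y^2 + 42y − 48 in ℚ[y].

By polynomial division,
  y^4 − 2y^3 + 15y^2 − 50y + 112 = ((1/3)y − 1)(3y^3 + 3y^2 + 42y − 48) + (4y^2 + 8y + 64)
  3y^3 + 3y^2 + 42y − 48 = ((3/4)y − 3/4)(4y^2 + 8y + 64) + (0)
Last nonzero remainder: 4y^2 + 8y + 64. Dividing through by 4 gives the monic gcd y^2 + 2y + 16.
Then lcm(f, g) = f·g / gcd(f, g); expanding and making the result monic gives the answer.

y^5 − 3y^4 + 17y^3 − 65y^2 + 162y − 112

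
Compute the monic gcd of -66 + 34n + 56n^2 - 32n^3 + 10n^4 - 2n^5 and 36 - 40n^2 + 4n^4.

Euclidean algorithm in ℚ[n]:
  -2n^5 + 10n^4 - 32n^3 + 56n^2 + 34n - 66 = (-(1/2)n + 5/2)(4n^4 - 40n^2 + 36) + (-52n^3 + 156n^2 + 52n - 156)
  4n^4 - 40n^2 + 36 = (-(1/13)n - 3/13)(-52n^3 + 156n^2 + 52n - 156) + (0)
Last nonzero remainder: -52n^3 + 156n^2 + 52n - 156. Dividing through by -52 gives the monic gcd n^3 - 3n^2 - n + 3.

3 - n - 3n^2 + n^3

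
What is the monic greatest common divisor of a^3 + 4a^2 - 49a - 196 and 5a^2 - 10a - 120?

a + 4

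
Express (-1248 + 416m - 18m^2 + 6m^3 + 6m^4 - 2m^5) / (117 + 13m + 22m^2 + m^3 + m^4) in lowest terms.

Euclidean algorithm in ℚ[m]:
  -2m^5 + 6m^4 + 6m^3 - 18m^2 + 416m - 1248 = (-2m + 8)(m^4 + m^3 + 22m^2 + 13m + 117) + (42m^3 - 168m^2 + 546m - 2184)
  m^4 + m^3 + 22m^2 + 13m + 117 = ((1/42)m + 5/42)(42m^3 - 168m^2 + 546m - 2184) + (29m^2 + 377)
  42m^3 - 168m^2 + 546m - 2184 = ((42/29)m - 168/29)(29m^2 + 377) + (0)
Last nonzero remainder: 29m^2 + 377. Dividing through by 29 gives the monic gcd m^2 + 13.
Cancel m^2 + 13 from numerator and denominator to get the reduced form.

(-96 + 32m + 6m^2 - 2m^3)/(9 + m + m^2)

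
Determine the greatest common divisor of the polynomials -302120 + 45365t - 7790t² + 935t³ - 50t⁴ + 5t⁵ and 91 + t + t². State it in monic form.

By polynomial division,
  5t⁵ - 50t⁴ + 935t³ - 7790t² + 45365t - 302120 = (5t³ - 55t² + 535t - 3320)(t² + t + 91) + (0)
The last nonzero remainder t² + t + 91 is already monic.

91 + t + t²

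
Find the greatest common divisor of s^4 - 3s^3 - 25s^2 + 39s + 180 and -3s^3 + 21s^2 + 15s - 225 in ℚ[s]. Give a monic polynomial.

Repeated division with remainder:
  s^4 - 3s^3 - 25s^2 + 39s + 180 = (-(1/3)s - 4/3)(-3s^3 + 21s^2 + 15s - 225) + (8s^2 - 16s - 120)
  -3s^3 + 21s^2 + 15s - 225 = (-(3/8)s + 15/8)(8s^2 - 16s - 120) + (0)
Last nonzero remainder: 8s^2 - 16s - 120. Dividing through by 8 gives the monic gcd s^2 - 2s - 15.

s^2 - 2s - 15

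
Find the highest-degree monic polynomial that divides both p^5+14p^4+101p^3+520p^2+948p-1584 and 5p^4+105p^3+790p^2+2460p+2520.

p^2+12p+36

By polynomial division,
  p^5+14p^4+101p^3+520p^2+948p-1584 = ((1/5)p-7/5)(5p^4+105p^3+790p^2+2460p+2520) + (90p^3+1134p^2+3888p+1944)
  5p^4+105p^3+790p^2+2460p+2520 = ((1/18)p+7/15)(90p^3+1134p^2+3888p+1944) + ((224/5)p^2+(2688/5)p+8064/5)
  90p^3+1134p^2+3888p+1944 = ((225/112)p+135/112)((224/5)p^2+(2688/5)p+8064/5) + (0)
Last nonzero remainder: (224/5)p^2+(2688/5)p+8064/5. Dividing through by 224/5 gives the monic gcd p^2+12p+36.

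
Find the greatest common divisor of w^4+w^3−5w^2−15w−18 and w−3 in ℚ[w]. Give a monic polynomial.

Euclidean algorithm in ℚ[w]:
  w^4+w^3−5w^2−15w−18 = (w^3+4w^2+7w+6)(w−3) + (0)
The last nonzero remainder w−3 is already monic.

w−3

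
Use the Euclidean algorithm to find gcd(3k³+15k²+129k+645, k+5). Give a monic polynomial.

Euclidean algorithm in ℚ[k]:
  3k³+15k²+129k+645 = (3k²+129)(k+5) + (0)
The last nonzero remainder k+5 is already monic.

k+5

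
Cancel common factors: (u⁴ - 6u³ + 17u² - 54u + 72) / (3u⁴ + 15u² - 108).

(u - 4)/(3u + 6)

Apply the Euclidean algorithm:
  u⁴ - 6u³ + 17u² - 54u + 72 = (1/3)(3u⁴ + 15u² - 108) + (-6u³ + 12u² - 54u + 108)
  3u⁴ + 15u² - 108 = (-(1/2)u - 1)(-6u³ + 12u² - 54u + 108) + (0)
Last nonzero remainder: -6u³ + 12u² - 54u + 108. Dividing through by -6 gives the monic gcd u³ - 2u² + 9u - 18.
Cancel u³ - 2u² + 9u - 18 from numerator and denominator to get the reduced form.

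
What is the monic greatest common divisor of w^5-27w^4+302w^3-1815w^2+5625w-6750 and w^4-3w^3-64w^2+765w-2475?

w^3-14w^2+90w-225

Apply the Euclidean algorithm:
  w^5-27w^4+302w^3-1815w^2+5625w-6750 = (w-24)(w^4-3w^3-64w^2+765w-2475) + (294w^3-4116w^2+26460w-66150)
  w^4-3w^3-64w^2+765w-2475 = ((1/294)w+11/294)(294w^3-4116w^2+26460w-66150) + (0)
Last nonzero remainder: 294w^3-4116w^2+26460w-66150. Dividing through by 294 gives the monic gcd w^3-14w^2+90w-225.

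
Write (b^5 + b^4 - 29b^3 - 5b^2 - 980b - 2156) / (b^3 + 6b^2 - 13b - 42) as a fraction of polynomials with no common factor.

Apply the Euclidean algorithm:
  b^5 + b^4 - 29b^3 - 5b^2 - 980b - 2156 = (b^2 - 5b + 14)(b^3 + 6b^2 - 13b - 42) + (-112b^2 - 1008b - 1568)
  b^3 + 6b^2 - 13b - 42 = (-(1/112)b + 3/112)(-112b^2 - 1008b - 1568) + (0)
Last nonzero remainder: -112b^2 - 1008b - 1568. Dividing through by -112 gives the monic gcd b^2 + 9b + 14.
Cancel b^2 + 9b + 14 from numerator and denominator to get the reduced form.

(b^3 - 8b^2 + 29b - 154)/(b - 3)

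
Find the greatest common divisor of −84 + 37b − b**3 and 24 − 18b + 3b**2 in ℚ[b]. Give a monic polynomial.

−4 + b

Euclidean algorithm in ℚ[b]:
  −b**3 + 37b − 84 = (−(1/3)b − 2)(3b**2 − 18b + 24) + (9b − 36)
  3b**2 − 18b + 24 = ((1/3)b − 2/3)(9b − 36) + (0)
Last nonzero remainder: 9b − 36. Dividing through by 9 gives the monic gcd b − 4.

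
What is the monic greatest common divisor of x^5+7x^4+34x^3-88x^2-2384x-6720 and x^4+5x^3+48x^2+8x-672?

x^3+8x^2+72x+224

Euclidean algorithm in ℚ[x]:
  x^5+7x^4+34x^3-88x^2-2384x-6720 = (x+2)(x^4+5x^3+48x^2+8x-672) + (-24x^3-192x^2-1728x-5376)
  x^4+5x^3+48x^2+8x-672 = (-(1/24)x+1/8)(-24x^3-192x^2-1728x-5376) + (0)
Last nonzero remainder: -24x^3-192x^2-1728x-5376. Dividing through by -24 gives the monic gcd x^3+8x^2+72x+224.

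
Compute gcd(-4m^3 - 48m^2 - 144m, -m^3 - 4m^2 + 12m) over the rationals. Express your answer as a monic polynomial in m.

m^2 + 6m

Repeated division with remainder:
  -4m^3 - 48m^2 - 144m = (4)(-m^3 - 4m^2 + 12m) + (-32m^2 - 192m)
  -m^3 - 4m^2 + 12m = ((1/32)m - 1/16)(-32m^2 - 192m) + (0)
Last nonzero remainder: -32m^2 - 192m. Dividing through by -32 gives the monic gcd m^2 + 6m.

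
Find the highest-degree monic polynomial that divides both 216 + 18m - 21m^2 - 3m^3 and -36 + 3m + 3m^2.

-12 + m + m^2

Apply the Euclidean algorithm:
  -3m^3 - 21m^2 + 18m + 216 = (-m - 6)(3m^2 + 3m - 36) + (0)
Last nonzero remainder: 3m^2 + 3m - 36. Dividing through by 3 gives the monic gcd m^2 + m - 12.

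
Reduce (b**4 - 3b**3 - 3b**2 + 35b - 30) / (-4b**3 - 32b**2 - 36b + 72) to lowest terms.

(-b**2 + 5b - 10)/(4b + 24)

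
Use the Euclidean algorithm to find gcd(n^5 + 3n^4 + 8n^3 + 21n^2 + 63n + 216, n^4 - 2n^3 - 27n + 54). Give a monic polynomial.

n^2 + 3n + 9

Apply the Euclidean algorithm:
  n^5 + 3n^4 + 8n^3 + 21n^2 + 63n + 216 = (n + 5)(n^4 - 2n^3 - 27n + 54) + (18n^3 + 48n^2 + 144n - 54)
  n^4 - 2n^3 - 27n + 54 = ((1/18)n - 7/27)(18n^3 + 48n^2 + 144n - 54) + ((40/9)n^2 + (40/3)n + 40)
  18n^3 + 48n^2 + 144n - 54 = ((81/20)n - 27/20)((40/9)n^2 + (40/3)n + 40) + (0)
Last nonzero remainder: (40/9)n^2 + (40/3)n + 40. Dividing through by 40/9 gives the monic gcd n^2 + 3n + 9.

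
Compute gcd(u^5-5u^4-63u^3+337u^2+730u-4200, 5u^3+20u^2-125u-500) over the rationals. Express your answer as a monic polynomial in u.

u^2-u-20

Apply the Euclidean algorithm:
  u^5-5u^4-63u^3+337u^2+730u-4200 = ((1/5)u^2-(9/5)u-2/5)(5u^3+20u^2-125u-500) + (220u^2-220u-4400)
  5u^3+20u^2-125u-500 = ((1/44)u+5/44)(220u^2-220u-4400) + (0)
Last nonzero remainder: 220u^2-220u-4400. Dividing through by 220 gives the monic gcd u^2-u-20.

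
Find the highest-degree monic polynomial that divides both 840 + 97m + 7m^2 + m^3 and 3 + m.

Apply the Euclidean algorithm:
  m^3 + 7m^2 + 97m + 840 = (m^2 + 4m + 85)(m + 3) + (585)
  m + 3 = ((1/585)m + 1/195)(585) + (0)
The last nonzero remainder is the constant 585, so the polynomials are coprime and gcd = 1.

1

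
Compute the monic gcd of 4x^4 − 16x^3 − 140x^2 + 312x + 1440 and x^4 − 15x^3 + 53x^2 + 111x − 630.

x^3 − 8x^2 − 3x + 90

Euclidean algorithm in ℚ[x]:
  4x^4 − 16x^3 − 140x^2 + 312x + 1440 = (4)(x^4 − 15x^3 + 53x^2 + 111x − 630) + (44x^3 − 352x^2 − 132x + 3960)
  x^4 − 15x^3 + 53x^2 + 111x − 630 = ((1/44)x − 7/44)(44x^3 − 352x^2 − 132x + 3960) + (0)
Last nonzero remainder: 44x^3 − 352x^2 − 132x + 3960. Dividing through by 44 gives the monic gcd x^3 − 8x^2 − 3x + 90.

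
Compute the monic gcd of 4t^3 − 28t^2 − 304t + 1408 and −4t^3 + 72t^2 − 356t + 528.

t^2 − 15t + 44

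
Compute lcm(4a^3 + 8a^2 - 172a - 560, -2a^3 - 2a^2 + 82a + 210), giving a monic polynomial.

a^4 + 5a^3 - 37a^2 - 269a - 420

Euclidean algorithm in ℚ[a]:
  4a^3 + 8a^2 - 172a - 560 = (-2)(-2a^3 - 2a^2 + 82a + 210) + (4a^2 - 8a - 140)
  -2a^3 - 2a^2 + 82a + 210 = (-(1/2)a - 3/2)(4a^2 - 8a - 140) + (0)
Last nonzero remainder: 4a^2 - 8a - 140. Dividing through by 4 gives the monic gcd a^2 - 2a - 35.
Then lcm(f, g) = f·g / gcd(f, g); expanding and making the result monic gives the answer.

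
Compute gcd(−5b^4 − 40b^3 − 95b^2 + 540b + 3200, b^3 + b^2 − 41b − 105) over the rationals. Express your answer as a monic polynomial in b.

Euclidean algorithm in ℚ[b]:
  −5b^4 − 40b^3 − 95b^2 + 540b + 3200 = (−5b − 35)(b^3 + b^2 − 41b − 105) + (−265b^2 − 1420b − 475)
  b^3 + b^2 − 41b − 105 = (−(1/265)b + 231/14045)(−265b^2 − 1420b − 475) + (−(54600/2809)b − 273000/2809)
  −265b^2 − 1420b − 475 = ((148877/10920)b + 53371/10920)(−(54600/2809)b − 273000/2809) + (0)
Last nonzero remainder: −(54600/2809)b − 273000/2809. Dividing through by −54600/2809 gives the monic gcd b + 5.

b + 5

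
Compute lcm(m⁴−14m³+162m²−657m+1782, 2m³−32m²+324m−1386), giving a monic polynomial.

m⁵−21m⁴+260m³−1791m²+6381m−12474

Euclidean algorithm in ℚ[m]:
  m⁴−14m³+162m²−657m+1782 = ((1/2)m+1)(2m³−32m²+324m−1386) + (32m²−288m+3168)
  2m³−32m²+324m−1386 = ((1/16)m−7/16)(32m²−288m+3168) + (0)
Last nonzero remainder: 32m²−288m+3168. Dividing through by 32 gives the monic gcd m²−9m+99.
Then lcm(f, g) = f·g / gcd(f, g); expanding and making the result monic gives the answer.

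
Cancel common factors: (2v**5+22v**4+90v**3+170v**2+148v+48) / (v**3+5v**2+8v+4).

By polynomial division,
  2v**5+22v**4+90v**3+170v**2+148v+48 = (2v**2+12v+14)(v**3+5v**2+8v+4) + (-4v**2-12v-8)
  v**3+5v**2+8v+4 = (-(1/4)v-1/2)(-4v**2-12v-8) + (0)
Last nonzero remainder: -4v**2-12v-8. Dividing through by -4 gives the monic gcd v**2+3v+2.
Cancel v**2+3v+2 from numerator and denominator to get the reduced form.

(2v**3+16v**2+38v+24)/(v+2)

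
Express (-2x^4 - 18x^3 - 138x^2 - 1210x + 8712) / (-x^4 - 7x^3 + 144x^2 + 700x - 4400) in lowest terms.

(2x^2 + 4x + 198)/(x^2 - 100)

Apply the Euclidean algorithm:
  -2x^4 - 18x^3 - 138x^2 - 1210x + 8712 = (2)(-x^4 - 7x^3 + 144x^2 + 700x - 4400) + (-4x^3 - 426x^2 - 2610x + 17512)
  -x^4 - 7x^3 + 144x^2 + 700x - 4400 = ((1/4)x - 199/8)(-4x^3 - 426x^2 - 2610x + 17512) + (-(39201/4)x^2 - (274407/4)x + 431211)
  -4x^3 - 426x^2 - 2610x + 17512 = ((16/39201)x + 1592/39201)(-(39201/4)x^2 - (274407/4)x + 431211) + (0)
Last nonzero remainder: -(39201/4)x^2 - (274407/4)x + 431211. Dividing through by -39201/4 gives the monic gcd x^2 + 7x - 44.
Cancel x^2 + 7x - 44 from numerator and denominator to get the reduced form.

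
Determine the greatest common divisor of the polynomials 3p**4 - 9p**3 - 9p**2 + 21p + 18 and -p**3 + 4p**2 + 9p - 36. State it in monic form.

Apply the Euclidean algorithm:
  3p**4 - 9p**3 - 9p**2 + 21p + 18 = (-3p - 3)(-p**3 + 4p**2 + 9p - 36) + (30p**2 - 60p - 90)
  -p**3 + 4p**2 + 9p - 36 = (-(1/30)p + 1/15)(30p**2 - 60p - 90) + (10p - 30)
  30p**2 - 60p - 90 = (3p + 3)(10p - 30) + (0)
Last nonzero remainder: 10p - 30. Dividing through by 10 gives the monic gcd p - 3.

p - 3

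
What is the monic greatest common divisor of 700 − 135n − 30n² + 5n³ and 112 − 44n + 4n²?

By polynomial division,
  5n³ − 30n² − 135n + 700 = ((5/4)n + 25/4)(4n² − 44n + 112) + (0)
Last nonzero remainder: 4n² − 44n + 112. Dividing through by 4 gives the monic gcd n² − 11n + 28.

28 − 11n + n²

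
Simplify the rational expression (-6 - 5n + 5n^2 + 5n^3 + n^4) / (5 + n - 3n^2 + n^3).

(-6 + n + 4n^2 + n^3)/(5 - 4n + n^2)

Repeated division with remainder:
  n^4 + 5n^3 + 5n^2 - 5n - 6 = (n + 8)(n^3 - 3n^2 + n + 5) + (28n^2 - 18n - 46)
  n^3 - 3n^2 + n + 5 = ((1/28)n - 33/392)(28n^2 - 18n - 46) + ((221/196)n + 221/196)
  28n^2 - 18n - 46 = ((5488/221)n - 9016/221)((221/196)n + 221/196) + (0)
Last nonzero remainder: (221/196)n + 221/196. Dividing through by 221/196 gives the monic gcd n + 1.
Cancel n + 1 from numerator and denominator to get the reduced form.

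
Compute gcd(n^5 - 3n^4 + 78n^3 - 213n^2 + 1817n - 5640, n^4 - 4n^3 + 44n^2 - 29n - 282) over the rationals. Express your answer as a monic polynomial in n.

Euclidean algorithm in ℚ[n]:
  n^5 - 3n^4 + 78n^3 - 213n^2 + 1817n - 5640 = (n + 1)(n^4 - 4n^3 + 44n^2 - 29n - 282) + (38n^3 - 228n^2 + 2128n - 5358)
  n^4 - 4n^3 + 44n^2 - 29n - 282 = ((1/38)n + 1/19)(38n^3 - 228n^2 + 2128n - 5358) + (0)
Last nonzero remainder: 38n^3 - 228n^2 + 2128n - 5358. Dividing through by 38 gives the monic gcd n^3 - 6n^2 + 56n - 141.

n^3 - 6n^2 + 56n - 141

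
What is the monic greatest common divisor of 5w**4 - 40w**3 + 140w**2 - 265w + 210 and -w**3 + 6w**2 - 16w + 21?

w**3 - 6w**2 + 16w - 21

Repeated division with remainder:
  5w**4 - 40w**3 + 140w**2 - 265w + 210 = (-5w + 10)(-w**3 + 6w**2 - 16w + 21) + (0)
Last nonzero remainder: -w**3 + 6w**2 - 16w + 21. Dividing through by -1 gives the monic gcd w**3 - 6w**2 + 16w - 21.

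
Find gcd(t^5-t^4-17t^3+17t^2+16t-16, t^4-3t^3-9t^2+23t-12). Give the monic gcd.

Euclidean algorithm in ℚ[t]:
  t^5-t^4-17t^3+17t^2+16t-16 = (t+2)(t^4-3t^3-9t^2+23t-12) + (-2t^3+12t^2-18t+8)
  t^4-3t^3-9t^2+23t-12 = (-(1/2)t-3/2)(-2t^3+12t^2-18t+8) + (0)
Last nonzero remainder: -2t^3+12t^2-18t+8. Dividing through by -2 gives the monic gcd t^3-6t^2+9t-4.

t^3-6t^2+9t-4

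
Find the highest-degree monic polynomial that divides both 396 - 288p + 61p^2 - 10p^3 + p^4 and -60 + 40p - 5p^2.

By polynomial division,
  p^4 - 10p^3 + 61p^2 - 288p + 396 = (-(1/5)p^2 + (2/5)p - 33/5)(-5p^2 + 40p - 60) + (0)
Last nonzero remainder: -5p^2 + 40p - 60. Dividing through by -5 gives the monic gcd p^2 - 8p + 12.

12 - 8p + p^2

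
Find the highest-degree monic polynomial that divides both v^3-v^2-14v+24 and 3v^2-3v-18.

v-3

Repeated division with remainder:
  v^3-v^2-14v+24 = ((1/3)v)(3v^2-3v-18) + (-8v+24)
  3v^2-3v-18 = (-(3/8)v-3/4)(-8v+24) + (0)
Last nonzero remainder: -8v+24. Dividing through by -8 gives the monic gcd v-3.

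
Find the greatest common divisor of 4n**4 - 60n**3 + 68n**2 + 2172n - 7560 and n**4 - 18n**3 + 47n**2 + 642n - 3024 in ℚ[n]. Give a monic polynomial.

n**3 - 10n**2 - 33n + 378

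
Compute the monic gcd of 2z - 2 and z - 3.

1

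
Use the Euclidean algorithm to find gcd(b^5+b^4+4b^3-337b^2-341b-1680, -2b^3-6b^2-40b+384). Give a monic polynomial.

b^2+7b+48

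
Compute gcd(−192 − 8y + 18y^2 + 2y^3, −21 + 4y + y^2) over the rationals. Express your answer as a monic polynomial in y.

Apply the Euclidean algorithm:
  2y^3 + 18y^2 − 8y − 192 = (2y + 10)(y^2 + 4y − 21) + (−6y + 18)
  y^2 + 4y − 21 = (−(1/6)y − 7/6)(−6y + 18) + (0)
Last nonzero remainder: −6y + 18. Dividing through by −6 gives the monic gcd y − 3.

−3 + y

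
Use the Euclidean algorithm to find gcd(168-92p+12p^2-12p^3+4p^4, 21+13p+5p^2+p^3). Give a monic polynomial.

Repeated division with remainder:
  4p^4-12p^3+12p^2-92p+168 = (4p-32)(p^3+5p^2+13p+21) + (120p^2+240p+840)
  p^3+5p^2+13p+21 = ((1/120)p+1/40)(120p^2+240p+840) + (0)
Last nonzero remainder: 120p^2+240p+840. Dividing through by 120 gives the monic gcd p^2+2p+7.

7+2p+p^2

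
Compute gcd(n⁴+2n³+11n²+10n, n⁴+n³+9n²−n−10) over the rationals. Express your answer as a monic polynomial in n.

n³+2n²+11n+10

Euclidean algorithm in ℚ[n]:
  n⁴+2n³+11n²+10n = (n⁴+n³+9n²−n−10) + (n³+2n²+11n+10)
  n⁴+n³+9n²−n−10 = (n−1)(n³+2n²+11n+10) + (0)
The last nonzero remainder n³+2n²+11n+10 is already monic.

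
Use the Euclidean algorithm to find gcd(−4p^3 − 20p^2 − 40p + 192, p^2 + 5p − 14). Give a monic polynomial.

p − 2

Apply the Euclidean algorithm:
  −4p^3 − 20p^2 − 40p + 192 = (−4p)(p^2 + 5p − 14) + (−96p + 192)
  p^2 + 5p − 14 = (−(1/96)p − 7/96)(−96p + 192) + (0)
Last nonzero remainder: −96p + 192. Dividing through by −96 gives the monic gcd p − 2.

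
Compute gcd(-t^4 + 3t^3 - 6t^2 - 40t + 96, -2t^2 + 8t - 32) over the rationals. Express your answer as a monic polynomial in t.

t^2 - 4t + 16

Apply the Euclidean algorithm:
  -t^4 + 3t^3 - 6t^2 - 40t + 96 = ((1/2)t^2 + (1/2)t - 3)(-2t^2 + 8t - 32) + (0)
Last nonzero remainder: -2t^2 + 8t - 32. Dividing through by -2 gives the monic gcd t^2 - 4t + 16.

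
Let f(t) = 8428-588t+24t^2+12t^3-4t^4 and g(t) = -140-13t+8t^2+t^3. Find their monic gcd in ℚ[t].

Repeated division with remainder:
  -4t^4+12t^3+24t^2-588t+8428 = (-4t+44)(t^3+8t^2-13t-140) + (-380t^2-576t+14588)
  t^3+8t^2-13t-140 = (-(1/380)t-154/9025)(-380t^2-576t+14588) + ((140436/9025)t+983052/9025)
  -380t^2-576t+14588 = (-(857375/35109)t+4702025/35109)((140436/9025)t+983052/9025) + (0)
Last nonzero remainder: (140436/9025)t+983052/9025. Dividing through by 140436/9025 gives the monic gcd t+7.

7+t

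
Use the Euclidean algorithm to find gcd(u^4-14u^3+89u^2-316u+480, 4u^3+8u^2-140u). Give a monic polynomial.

Euclidean algorithm in ℚ[u]:
  u^4-14u^3+89u^2-316u+480 = ((1/4)u-4)(4u^3+8u^2-140u) + (156u^2-876u+480)
  4u^3+8u^2-140u = ((1/39)u+33/169)(156u^2-876u+480) + ((3168/169)u-15840/169)
  156u^2-876u+480 = ((2197/264)u-169/33)((3168/169)u-15840/169) + (0)
Last nonzero remainder: (3168/169)u-15840/169. Dividing through by 3168/169 gives the monic gcd u-5.

u-5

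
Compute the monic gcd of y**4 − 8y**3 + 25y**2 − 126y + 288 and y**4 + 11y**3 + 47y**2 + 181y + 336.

y**2 + y + 16

Apply the Euclidean algorithm:
  y**4 − 8y**3 + 25y**2 − 126y + 288 = (y**4 + 11y**3 + 47y**2 + 181y + 336) + (−19y**3 − 22y**2 − 307y − 48)
  y**4 + 11y**3 + 47y**2 + 181y + 336 = (−(1/19)y − 187/361)(−19y**3 − 22y**2 − 307y − 48) + ((7020/361)y**2 + (7020/361)y + 112320/361)
  −19y**3 − 22y**2 − 307y − 48 = (−(6859/7020)y − 361/2340)((7020/361)y**2 + (7020/361)y + 112320/361) + (0)
Last nonzero remainder: (7020/361)y**2 + (7020/361)y + 112320/361. Dividing through by 7020/361 gives the monic gcd y**2 + y + 16.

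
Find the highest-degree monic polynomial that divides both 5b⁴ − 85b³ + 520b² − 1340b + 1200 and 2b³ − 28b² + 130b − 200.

b² − 9b + 20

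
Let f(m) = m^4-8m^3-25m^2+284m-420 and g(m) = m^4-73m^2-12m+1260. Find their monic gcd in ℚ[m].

By polynomial division,
  m^4-8m^3-25m^2+284m-420 = (m^4-73m^2-12m+1260) + (-8m^3+48m^2+296m-1680)
  m^4-73m^2-12m+1260 = (-(1/8)m-3/4)(-8m^3+48m^2+296m-1680) + (0)
Last nonzero remainder: -8m^3+48m^2+296m-1680. Dividing through by -8 gives the monic gcd m^3-6m^2-37m+210.

m^3-6m^2-37m+210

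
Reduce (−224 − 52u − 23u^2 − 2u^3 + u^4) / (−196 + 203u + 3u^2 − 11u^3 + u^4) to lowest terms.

(8 + u + u^2)/(7 − 8u + u^2)

By polynomial division,
  u^4 − 2u^3 − 23u^2 − 52u − 224 = (u^4 − 11u^3 + 3u^2 + 203u − 196) + (9u^3 − 26u^2 − 255u − 28)
  u^4 − 11u^3 + 3u^2 + 203u − 196 = ((1/9)u − 73/81)(9u^3 − 26u^2 − 255u − 28) + ((640/81)u^2 − (640/27)u − 17920/81)
  9u^3 − 26u^2 − 255u − 28 = ((729/640)u + 81/640)((640/81)u^2 − (640/27)u − 17920/81) + (0)
Last nonzero remainder: (640/81)u^2 − (640/27)u − 17920/81. Dividing through by 640/81 gives the monic gcd u^2 − 3u − 28.
Cancel u^2 − 3u − 28 from numerator and denominator to get the reduced form.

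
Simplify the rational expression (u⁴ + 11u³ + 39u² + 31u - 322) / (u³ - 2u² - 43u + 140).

(u³ + 4u² + 11u - 46)/(u² - 9u + 20)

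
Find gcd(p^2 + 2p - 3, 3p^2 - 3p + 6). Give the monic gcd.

Repeated division with remainder:
  p^2 + 2p - 3 = (1/3)(3p^2 - 3p + 6) + (3p - 5)
  3p^2 - 3p + 6 = (p + 2/3)(3p - 5) + (28/3)
  3p - 5 = ((9/28)p - 15/28)(28/3) + (0)
The last nonzero remainder is the constant 28/3, so the polynomials are coprime and gcd = 1.

1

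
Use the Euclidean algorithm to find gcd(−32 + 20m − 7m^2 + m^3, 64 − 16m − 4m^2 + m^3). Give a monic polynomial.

−4 + m

Repeated division with remainder:
  m^3 − 7m^2 + 20m − 32 = (m^3 − 4m^2 − 16m + 64) + (−3m^2 + 36m − 96)
  m^3 − 4m^2 − 16m + 64 = (−(1/3)m − 8/3)(−3m^2 + 36m − 96) + (48m − 192)
  −3m^2 + 36m − 96 = (−(1/16)m + 1/2)(48m − 192) + (0)
Last nonzero remainder: 48m − 192. Dividing through by 48 gives the monic gcd m − 4.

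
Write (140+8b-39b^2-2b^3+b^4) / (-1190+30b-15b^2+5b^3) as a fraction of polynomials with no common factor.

(-20-4b+5b^2+b^3)/(170+20b+5b^2)

Repeated division with remainder:
  b^4-2b^3-39b^2+8b+140 = ((1/5)b+1/5)(5b^3-15b^2+30b-1190) + (-42b^2+240b+378)
  5b^3-15b^2+30b-1190 = (-(5/42)b-95/294)(-42b^2+240b+378) + ((7475/49)b-7475/7)
  -42b^2+240b+378 = (-(2058/7475)b-2646/7475)((7475/49)b-7475/7) + (0)
Last nonzero remainder: (7475/49)b-7475/7. Dividing through by 7475/49 gives the monic gcd b-7.
Cancel b-7 from numerator and denominator to get the reduced form.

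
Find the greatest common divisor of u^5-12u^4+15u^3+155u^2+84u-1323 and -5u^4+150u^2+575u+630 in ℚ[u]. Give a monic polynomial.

u^3-2u^2-26u-63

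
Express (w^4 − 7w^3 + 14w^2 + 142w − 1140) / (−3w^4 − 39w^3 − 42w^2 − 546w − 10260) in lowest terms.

(−w^2 + w + 30)/(3w^2 + 57w + 270)

By polynomial division,
  w^4 − 7w^3 + 14w^2 + 142w − 1140 = (−1/3)(−3w^4 − 39w^3 − 42w^2 − 546w − 10260) + (−20w^3 − 40w − 4560)
  −3w^4 − 39w^3 − 42w^2 − 546w − 10260 = ((3/20)w + 39/20)(−20w^3 − 40w − 4560) + (−36w^2 + 216w − 1368)
  −20w^3 − 40w − 4560 = ((5/9)w + 10/3)(−36w^2 + 216w − 1368) + (0)
Last nonzero remainder: −36w^2 + 216w − 1368. Dividing through by −36 gives the monic gcd w^2 − 6w + 38.
Cancel w^2 − 6w + 38 from numerator and denominator to get the reduced form.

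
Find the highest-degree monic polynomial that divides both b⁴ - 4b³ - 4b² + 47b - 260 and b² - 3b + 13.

b² - 3b + 13

By polynomial division,
  b⁴ - 4b³ - 4b² + 47b - 260 = (b² - b - 20)(b² - 3b + 13) + (0)
The last nonzero remainder b² - 3b + 13 is already monic.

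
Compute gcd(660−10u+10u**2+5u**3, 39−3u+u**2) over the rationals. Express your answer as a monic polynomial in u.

1

Repeated division with remainder:
  5u**3+10u**2−10u+660 = (5u+25)(u**2−3u+39) + (−130u−315)
  u**2−3u+39 = (−(1/130)u+141/3380)(−130u−315) + (35247/676)
  −130u−315 = (−(87880/35247)u−70980/11749)(35247/676) + (0)
The last nonzero remainder is the constant 35247/676, so the polynomials are coprime and gcd = 1.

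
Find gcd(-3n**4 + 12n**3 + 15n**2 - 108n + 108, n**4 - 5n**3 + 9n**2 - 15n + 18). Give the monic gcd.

By polynomial division,
  -3n**4 + 12n**3 + 15n**2 - 108n + 108 = (-3)(n**4 - 5n**3 + 9n**2 - 15n + 18) + (-3n**3 + 42n**2 - 153n + 162)
  n**4 - 5n**3 + 9n**2 - 15n + 18 = (-(1/3)n - 3)(-3n**3 + 42n**2 - 153n + 162) + (84n**2 - 420n + 504)
  -3n**3 + 42n**2 - 153n + 162 = (-(1/28)n + 9/28)(84n**2 - 420n + 504) + (0)
Last nonzero remainder: 84n**2 - 420n + 504. Dividing through by 84 gives the monic gcd n**2 - 5n + 6.

n**2 - 5n + 6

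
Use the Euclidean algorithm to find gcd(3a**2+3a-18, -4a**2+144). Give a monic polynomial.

Apply the Euclidean algorithm:
  3a**2+3a-18 = (-3/4)(-4a**2+144) + (3a+90)
  -4a**2+144 = (-(4/3)a+40)(3a+90) + (-3456)
  3a+90 = (-(1/1152)a-5/192)(-3456) + (0)
The last nonzero remainder is the constant -3456, so the polynomials are coprime and gcd = 1.

1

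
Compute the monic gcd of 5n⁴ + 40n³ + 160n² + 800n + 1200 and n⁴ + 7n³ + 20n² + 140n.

n² + 20

By polynomial division,
  5n⁴ + 40n³ + 160n² + 800n + 1200 = (5)(n⁴ + 7n³ + 20n² + 140n) + (5n³ + 60n² + 100n + 1200)
  n⁴ + 7n³ + 20n² + 140n = ((1/5)n - 1)(5n³ + 60n² + 100n + 1200) + (60n² + 1200)
  5n³ + 60n² + 100n + 1200 = ((1/12)n + 1)(60n² + 1200) + (0)
Last nonzero remainder: 60n² + 1200. Dividing through by 60 gives the monic gcd n² + 20.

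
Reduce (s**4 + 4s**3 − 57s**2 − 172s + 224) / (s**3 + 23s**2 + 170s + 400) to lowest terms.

(s**3 − 4s**2 − 25s + 28)/(s**2 + 15s + 50)

Repeated division with remainder:
  s**4 + 4s**3 − 57s**2 − 172s + 224 = (s − 19)(s**3 + 23s**2 + 170s + 400) + (210s**2 + 2658s + 7824)
  s**3 + 23s**2 + 170s + 400 = ((1/210)s + 181/3675)(210s**2 + 2658s + 7824) + ((2244/1225)s + 17952/1225)
  210s**2 + 2658s + 7824 = ((42875/374)s + 199675/374)((2244/1225)s + 17952/1225) + (0)
Last nonzero remainder: (2244/1225)s + 17952/1225. Dividing through by 2244/1225 gives the monic gcd s + 8.
Cancel s + 8 from numerator and denominator to get the reduced form.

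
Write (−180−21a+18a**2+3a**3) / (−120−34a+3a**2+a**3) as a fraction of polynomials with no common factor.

Repeated division with remainder:
  3a**3+18a**2−21a−180 = (3)(a**3+3a**2−34a−120) + (9a**2+81a+180)
  a**3+3a**2−34a−120 = ((1/9)a−2/3)(9a**2+81a+180) + (0)
Last nonzero remainder: 9a**2+81a+180. Dividing through by 9 gives the monic gcd a**2+9a+20.
Cancel a**2+9a+20 from numerator and denominator to get the reduced form.

(−9+3a)/(−6+a)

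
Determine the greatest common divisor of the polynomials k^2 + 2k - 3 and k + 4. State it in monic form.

Repeated division with remainder:
  k^2 + 2k - 3 = (k - 2)(k + 4) + (5)
  k + 4 = ((1/5)k + 4/5)(5) + (0)
The last nonzero remainder is the constant 5, so the polynomials are coprime and gcd = 1.

1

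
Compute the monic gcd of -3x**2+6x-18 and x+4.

Repeated division with remainder:
  -3x**2+6x-18 = (-3x+18)(x+4) + (-90)
  x+4 = (-(1/90)x-2/45)(-90) + (0)
The last nonzero remainder is the constant -90, so the polynomials are coprime and gcd = 1.

1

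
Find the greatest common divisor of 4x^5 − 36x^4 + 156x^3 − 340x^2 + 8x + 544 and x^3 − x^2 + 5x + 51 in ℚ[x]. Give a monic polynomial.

x^2 − 4x + 17

Euclidean algorithm in ℚ[x]:
  4x^5 − 36x^4 + 156x^3 − 340x^2 + 8x + 544 = (4x^2 − 32x + 104)(x^3 − x^2 + 5x + 51) + (−280x^2 + 1120x − 4760)
  x^3 − x^2 + 5x + 51 = (−(1/280)x − 3/280)(−280x^2 + 1120x − 4760) + (0)
Last nonzero remainder: −280x^2 + 1120x − 4760. Dividing through by −280 gives the monic gcd x^2 − 4x + 17.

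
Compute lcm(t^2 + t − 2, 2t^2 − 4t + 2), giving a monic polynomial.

By polynomial division,
  t^2 + t − 2 = (1/2)(2t^2 − 4t + 2) + (3t − 3)
  2t^2 − 4t + 2 = ((2/3)t − 2/3)(3t − 3) + (0)
Last nonzero remainder: 3t − 3. Dividing through by 3 gives the monic gcd t − 1.
Then lcm(f, g) = f·g / gcd(f, g); expanding and making the result monic gives the answer.

t^3 − 3t + 2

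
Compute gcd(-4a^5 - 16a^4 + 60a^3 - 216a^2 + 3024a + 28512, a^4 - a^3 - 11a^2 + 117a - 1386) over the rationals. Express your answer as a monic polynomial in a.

By polynomial division,
  -4a^5 - 16a^4 + 60a^3 - 216a^2 + 3024a + 28512 = (-4a - 20)(a^4 - a^3 - 11a^2 + 117a - 1386) + (-4a^3 + 32a^2 - 180a + 792)
  a^4 - a^3 - 11a^2 + 117a - 1386 = (-(1/4)a - 7/4)(-4a^3 + 32a^2 - 180a + 792) + (0)
Last nonzero remainder: -4a^3 + 32a^2 - 180a + 792. Dividing through by -4 gives the monic gcd a^3 - 8a^2 + 45a - 198.

a^3 - 8a^2 + 45a - 198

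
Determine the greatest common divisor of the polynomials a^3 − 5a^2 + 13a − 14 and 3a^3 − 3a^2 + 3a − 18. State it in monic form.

a − 2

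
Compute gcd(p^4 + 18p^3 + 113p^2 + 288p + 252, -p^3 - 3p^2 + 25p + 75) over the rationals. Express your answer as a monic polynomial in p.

p + 3

Euclidean algorithm in ℚ[p]:
  p^4 + 18p^3 + 113p^2 + 288p + 252 = (-p - 15)(-p^3 - 3p^2 + 25p + 75) + (93p^2 + 738p + 1377)
  -p^3 - 3p^2 + 25p + 75 = (-(1/93)p + 51/961)(93p^2 + 738p + 1377) + ((616/961)p + 1848/961)
  93p^2 + 738p + 1377 = ((89373/616)p + 441099/616)((616/961)p + 1848/961) + (0)
Last nonzero remainder: (616/961)p + 1848/961. Dividing through by 616/961 gives the monic gcd p + 3.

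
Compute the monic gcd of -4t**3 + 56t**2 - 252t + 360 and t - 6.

t - 6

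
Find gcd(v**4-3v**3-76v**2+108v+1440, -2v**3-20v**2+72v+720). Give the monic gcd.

v**2-36

Apply the Euclidean algorithm:
  v**4-3v**3-76v**2+108v+1440 = (-(1/2)v+13/2)(-2v**3-20v**2+72v+720) + (90v**2-3240)
  -2v**3-20v**2+72v+720 = (-(1/45)v-2/9)(90v**2-3240) + (0)
Last nonzero remainder: 90v**2-3240. Dividing through by 90 gives the monic gcd v**2-36.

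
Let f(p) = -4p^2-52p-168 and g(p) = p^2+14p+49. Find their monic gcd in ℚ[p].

p+7

Apply the Euclidean algorithm:
  -4p^2-52p-168 = (-4)(p^2+14p+49) + (4p+28)
  p^2+14p+49 = ((1/4)p+7/4)(4p+28) + (0)
Last nonzero remainder: 4p+28. Dividing through by 4 gives the monic gcd p+7.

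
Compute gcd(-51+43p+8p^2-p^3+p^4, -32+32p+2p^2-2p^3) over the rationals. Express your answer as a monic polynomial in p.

-1+p

Apply the Euclidean algorithm:
  p^4-p^3+8p^2+43p-51 = (-(1/2)p)(-2p^3+2p^2+32p-32) + (24p^2+27p-51)
  -2p^3+2p^2+32p-32 = (-(1/12)p+17/96)(24p^2+27p-51) + ((735/32)p-735/32)
  24p^2+27p-51 = ((256/245)p+544/245)((735/32)p-735/32) + (0)
Last nonzero remainder: (735/32)p-735/32. Dividing through by 735/32 gives the monic gcd p-1.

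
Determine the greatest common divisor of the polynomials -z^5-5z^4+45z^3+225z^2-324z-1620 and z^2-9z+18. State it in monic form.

z^2-9z+18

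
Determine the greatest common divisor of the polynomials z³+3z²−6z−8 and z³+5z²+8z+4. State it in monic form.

z+1

Euclidean algorithm in ℚ[z]:
  z³+3z²−6z−8 = (z³+5z²+8z+4) + (−2z²−14z−12)
  z³+5z²+8z+4 = (−(1/2)z+1)(−2z²−14z−12) + (16z+16)
  −2z²−14z−12 = (−(1/8)z−3/4)(16z+16) + (0)
Last nonzero remainder: 16z+16. Dividing through by 16 gives the monic gcd z+1.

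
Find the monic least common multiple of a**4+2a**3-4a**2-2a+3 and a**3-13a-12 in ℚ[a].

By polynomial division,
  a**4+2a**3-4a**2-2a+3 = (a+2)(a**3-13a-12) + (9a**2+36a+27)
  a**3-13a-12 = ((1/9)a-4/9)(9a**2+36a+27) + (0)
Last nonzero remainder: 9a**2+36a+27. Dividing through by 9 gives the monic gcd a**2+4a+3.
Then lcm(f, g) = f·g / gcd(f, g); expanding and making the result monic gives the answer.

a**5-2a**4-12a**3+14a**2+11a-12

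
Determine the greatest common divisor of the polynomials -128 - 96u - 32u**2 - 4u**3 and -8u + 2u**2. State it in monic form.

By polynomial division,
  -4u**3 - 32u**2 - 96u - 128 = (-2u - 24)(2u**2 - 8u) + (-288u - 128)
  2u**2 - 8u = (-(1/144)u + 5/162)(-288u - 128) + (320/81)
  -288u - 128 = (-(729/10)u - 162/5)(320/81) + (0)
The last nonzero remainder is the constant 320/81, so the polynomials are coprime and gcd = 1.

1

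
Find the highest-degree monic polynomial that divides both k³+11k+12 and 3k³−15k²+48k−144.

k²−k+12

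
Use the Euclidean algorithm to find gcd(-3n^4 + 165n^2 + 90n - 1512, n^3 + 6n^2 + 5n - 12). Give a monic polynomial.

Apply the Euclidean algorithm:
  -3n^4 + 165n^2 + 90n - 1512 = (-3n + 18)(n^3 + 6n^2 + 5n - 12) + (72n^2 - 36n - 1296)
  n^3 + 6n^2 + 5n - 12 = ((1/72)n + 13/144)(72n^2 - 36n - 1296) + ((105/4)n + 105)
  72n^2 - 36n - 1296 = ((96/35)n - 432/35)((105/4)n + 105) + (0)
Last nonzero remainder: (105/4)n + 105. Dividing through by 105/4 gives the monic gcd n + 4.

n + 4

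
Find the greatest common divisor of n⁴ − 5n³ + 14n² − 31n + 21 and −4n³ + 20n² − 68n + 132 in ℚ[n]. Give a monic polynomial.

n − 3

By polynomial division,
  n⁴ − 5n³ + 14n² − 31n + 21 = (−(1/4)n)(−4n³ + 20n² − 68n + 132) + (−3n² + 2n + 21)
  −4n³ + 20n² − 68n + 132 = ((4/3)n − 52/9)(−3n² + 2n + 21) + (−(760/9)n + 760/3)
  −3n² + 2n + 21 = ((27/760)n + 63/760)(−(760/9)n + 760/3) + (0)
Last nonzero remainder: −(760/9)n + 760/3. Dividing through by −760/9 gives the monic gcd n − 3.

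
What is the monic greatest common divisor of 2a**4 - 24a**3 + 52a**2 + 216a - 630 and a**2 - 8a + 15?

a**2 - 8a + 15

By polynomial division,
  2a**4 - 24a**3 + 52a**2 + 216a - 630 = (2a**2 - 8a - 42)(a**2 - 8a + 15) + (0)
The last nonzero remainder a**2 - 8a + 15 is already monic.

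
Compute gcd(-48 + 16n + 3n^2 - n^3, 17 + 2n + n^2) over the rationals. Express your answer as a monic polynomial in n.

1

Euclidean algorithm in ℚ[n]:
  -n^3 + 3n^2 + 16n - 48 = (-n + 5)(n^2 + 2n + 17) + (23n - 133)
  n^2 + 2n + 17 = ((1/23)n + 179/529)(23n - 133) + (32800/529)
  23n - 133 = ((12167/32800)n - 70357/32800)(32800/529) + (0)
The last nonzero remainder is the constant 32800/529, so the polynomials are coprime and gcd = 1.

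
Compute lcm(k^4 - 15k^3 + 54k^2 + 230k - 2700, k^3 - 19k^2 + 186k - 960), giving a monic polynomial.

k^6 - 24k^5 + 285k^4 - 1696k^3 + 414k^2 + 46380k - 259200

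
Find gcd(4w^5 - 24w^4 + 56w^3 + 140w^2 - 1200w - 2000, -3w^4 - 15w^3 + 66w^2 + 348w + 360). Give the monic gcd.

Repeated division with remainder:
  4w^5 - 24w^4 + 56w^3 + 140w^2 - 1200w - 2000 = (-(4/3)w + 44/3)(-3w^4 - 15w^3 + 66w^2 + 348w + 360) + (364w^3 - 364w^2 - 5824w - 7280)
  -3w^4 - 15w^3 + 66w^2 + 348w + 360 = (-(3/364)w - 9/182)(364w^3 - 364w^2 - 5824w - 7280) + (0)
Last nonzero remainder: 364w^3 - 364w^2 - 5824w - 7280. Dividing through by 364 gives the monic gcd w^3 - w^2 - 16w - 20.

w^3 - w^2 - 16w - 20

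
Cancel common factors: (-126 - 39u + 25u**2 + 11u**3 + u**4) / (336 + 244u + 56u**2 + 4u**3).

(-6 + u + u**2)/(16 + 4u)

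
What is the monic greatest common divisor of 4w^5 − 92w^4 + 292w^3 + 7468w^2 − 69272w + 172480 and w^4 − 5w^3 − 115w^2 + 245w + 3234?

Repeated division with remainder:
  4w^5 − 92w^4 + 292w^3 + 7468w^2 − 69272w + 172480 = (4w − 72)(w^4 − 5w^3 − 115w^2 + 245w + 3234) + (392w^3 − 1792w^2 − 64568w + 405328)
  w^4 − 5w^3 − 115w^2 + 245w + 3234 = ((1/392)w − 3/2744)(392w^3 − 1792w^2 − 64568w + 405328) + ((2340/49)w^2 − (42120/49)w + 25740/7)
  392w^3 − 1792w^2 − 64568w + 405328 = ((4802/585)w + 64484/585)((2340/49)w^2 − (42120/49)w + 25740/7) + (0)
Last nonzero remainder: (2340/49)w^2 − (42120/49)w + 25740/7. Dividing through by 2340/49 gives the monic gcd w^2 − 18w + 77.

w^2 − 18w + 77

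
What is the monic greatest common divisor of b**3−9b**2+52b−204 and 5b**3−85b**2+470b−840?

b−6

Repeated division with remainder:
  b**3−9b**2+52b−204 = (1/5)(5b**3−85b**2+470b−840) + (8b**2−42b−36)
  5b**3−85b**2+470b−840 = ((5/8)b−235/32)(8b**2−42b−36) + ((2945/16)b−8835/8)
  8b**2−42b−36 = ((128/2945)b+96/2945)((2945/16)b−8835/8) + (0)
Last nonzero remainder: (2945/16)b−8835/8. Dividing through by 2945/16 gives the monic gcd b−6.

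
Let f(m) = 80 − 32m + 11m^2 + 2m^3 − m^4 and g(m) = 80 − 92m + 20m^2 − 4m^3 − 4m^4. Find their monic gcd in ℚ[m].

Euclidean algorithm in ℚ[m]:
  −m^4 + 2m^3 + 11m^2 − 32m + 80 = (1/4)(−4m^4 − 4m^3 + 20m^2 − 92m + 80) + (3m^3 + 6m^2 − 9m + 60)
  −4m^4 − 4m^3 + 20m^2 − 92m + 80 = (−(4/3)m + 4/3)(3m^3 + 6m^2 − 9m + 60) + (0)
Last nonzero remainder: 3m^3 + 6m^2 − 9m + 60. Dividing through by 3 gives the monic gcd m^3 + 2m^2 − 3m + 20.

20 − 3m + 2m^2 + m^3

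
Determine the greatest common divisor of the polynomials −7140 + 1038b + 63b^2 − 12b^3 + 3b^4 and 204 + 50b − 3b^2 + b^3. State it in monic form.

68 − 6b + b^2

Euclidean algorithm in ℚ[b]:
  3b^4 − 12b^3 + 63b^2 + 1038b − 7140 = (3b − 3)(b^3 − 3b^2 + 50b + 204) + (−96b^2 + 576b − 6528)
  b^3 − 3b^2 + 50b + 204 = (−(1/96)b − 1/32)(−96b^2 + 576b − 6528) + (0)
Last nonzero remainder: −96b^2 + 576b − 6528. Dividing through by −96 gives the monic gcd b^2 − 6b + 68.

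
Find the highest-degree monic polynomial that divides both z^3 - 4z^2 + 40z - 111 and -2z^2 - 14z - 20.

Euclidean algorithm in ℚ[z]:
  z^3 - 4z^2 + 40z - 111 = (-(1/2)z + 11/2)(-2z^2 - 14z - 20) + (107z - 1)
  -2z^2 - 14z - 20 = (-(2/107)z - 1500/11449)(107z - 1) + (-230480/11449)
  107z - 1 = (-(1225043/230480)z + 11449/230480)(-230480/11449) + (0)
The last nonzero remainder is the constant -230480/11449, so the polynomials are coprime and gcd = 1.

1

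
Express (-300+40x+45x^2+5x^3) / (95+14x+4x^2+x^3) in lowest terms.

(-60+20x+5x^2)/(19-x+x^2)

Euclidean algorithm in ℚ[x]:
  5x^3+45x^2+40x-300 = (5)(x^3+4x^2+14x+95) + (25x^2-30x-775)
  x^3+4x^2+14x+95 = ((1/25)x+26/125)(25x^2-30x-775) + ((1281/25)x+1281/5)
  25x^2-30x-775 = ((625/1281)x-3875/1281)((1281/25)x+1281/5) + (0)
Last nonzero remainder: (1281/25)x+1281/5. Dividing through by 1281/25 gives the monic gcd x+5.
Cancel x+5 from numerator and denominator to get the reduced form.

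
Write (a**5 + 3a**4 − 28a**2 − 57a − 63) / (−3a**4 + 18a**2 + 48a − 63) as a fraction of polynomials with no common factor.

(−a**2 − 2a − 3)/(3a − 3)

By polynomial division,
  a**5 + 3a**4 − 28a**2 − 57a − 63 = (−(1/3)a − 1)(−3a**4 + 18a**2 + 48a − 63) + (6a**3 + 6a**2 − 30a − 126)
  −3a**4 + 18a**2 + 48a − 63 = (−(1/2)a + 1/2)(6a**3 + 6a**2 − 30a − 126) + (0)
Last nonzero remainder: 6a**3 + 6a**2 − 30a − 126. Dividing through by 6 gives the monic gcd a**3 + a**2 − 5a − 21.
Cancel a**3 + a**2 − 5a − 21 from numerator and denominator to get the reduced form.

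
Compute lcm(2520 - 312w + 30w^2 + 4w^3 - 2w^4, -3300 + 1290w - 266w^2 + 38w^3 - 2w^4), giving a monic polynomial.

-69300 + 28740w - 4581w^2 + 286w^3 + 72w^4 - 18w^5 + w^6

Euclidean algorithm in ℚ[w]:
  -2w^4 + 4w^3 + 30w^2 - 312w + 2520 = (-2w^4 + 38w^3 - 266w^2 + 1290w - 3300) + (-34w^3 + 296w^2 - 1602w + 5820)
  -2w^4 + 38w^3 - 266w^2 + 1290w - 3300 = ((1/17)w - 175/289)(-34w^3 + 296w^2 - 1602w + 5820) + ((2160/289)w^2 - (6480/289)w + 64800/289)
  -34w^3 + 296w^2 - 1602w + 5820 = (-(4913/1080)w + 28033/1080)((2160/289)w^2 - (6480/289)w + 64800/289) + (0)
Last nonzero remainder: (2160/289)w^2 - (6480/289)w + 64800/289. Dividing through by 2160/289 gives the monic gcd w^2 - 3w + 30.
Then lcm(f, g) = f·g / gcd(f, g); expanding and making the result monic gives the answer.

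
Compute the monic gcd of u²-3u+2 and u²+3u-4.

Euclidean algorithm in ℚ[u]:
  u²-3u+2 = (u²+3u-4) + (-6u+6)
  u²+3u-4 = (-(1/6)u-2/3)(-6u+6) + (0)
Last nonzero remainder: -6u+6. Dividing through by -6 gives the monic gcd u-1.

u-1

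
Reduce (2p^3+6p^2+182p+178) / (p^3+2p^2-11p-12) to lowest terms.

(2p^2+4p+178)/(p^2+p-12)

Euclidean algorithm in ℚ[p]:
  2p^3+6p^2+182p+178 = (2)(p^3+2p^2-11p-12) + (2p^2+204p+202)
  p^3+2p^2-11p-12 = ((1/2)p-50)(2p^2+204p+202) + (10088p+10088)
  2p^2+204p+202 = ((1/5044)p+101/5044)(10088p+10088) + (0)
Last nonzero remainder: 10088p+10088. Dividing through by 10088 gives the monic gcd p+1.
Cancel p+1 from numerator and denominator to get the reduced form.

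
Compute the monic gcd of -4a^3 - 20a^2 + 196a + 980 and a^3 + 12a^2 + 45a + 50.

a + 5

Repeated division with remainder:
  -4a^3 - 20a^2 + 196a + 980 = (-4)(a^3 + 12a^2 + 45a + 50) + (28a^2 + 376a + 1180)
  a^3 + 12a^2 + 45a + 50 = ((1/28)a - 5/98)(28a^2 + 376a + 1180) + ((1080/49)a + 5400/49)
  28a^2 + 376a + 1180 = ((343/270)a + 2891/270)((1080/49)a + 5400/49) + (0)
Last nonzero remainder: (1080/49)a + 5400/49. Dividing through by 1080/49 gives the monic gcd a + 5.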